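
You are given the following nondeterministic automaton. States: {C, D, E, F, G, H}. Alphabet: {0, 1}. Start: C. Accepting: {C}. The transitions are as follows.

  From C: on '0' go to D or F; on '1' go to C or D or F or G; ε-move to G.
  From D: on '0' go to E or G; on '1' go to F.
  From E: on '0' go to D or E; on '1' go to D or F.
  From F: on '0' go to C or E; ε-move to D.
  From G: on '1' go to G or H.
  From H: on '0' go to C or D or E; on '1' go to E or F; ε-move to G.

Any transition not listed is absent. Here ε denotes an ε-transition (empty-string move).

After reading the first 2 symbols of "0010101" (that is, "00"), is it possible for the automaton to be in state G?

Start: ε-closure({C}) = {C, G}.
Read '0': C→{D, F}, G→∅; now {D, F}.
Read '0': D→{E, G}, F→{C, E}; now {C, E, G}.
State G is in {C, E, G}.

Yes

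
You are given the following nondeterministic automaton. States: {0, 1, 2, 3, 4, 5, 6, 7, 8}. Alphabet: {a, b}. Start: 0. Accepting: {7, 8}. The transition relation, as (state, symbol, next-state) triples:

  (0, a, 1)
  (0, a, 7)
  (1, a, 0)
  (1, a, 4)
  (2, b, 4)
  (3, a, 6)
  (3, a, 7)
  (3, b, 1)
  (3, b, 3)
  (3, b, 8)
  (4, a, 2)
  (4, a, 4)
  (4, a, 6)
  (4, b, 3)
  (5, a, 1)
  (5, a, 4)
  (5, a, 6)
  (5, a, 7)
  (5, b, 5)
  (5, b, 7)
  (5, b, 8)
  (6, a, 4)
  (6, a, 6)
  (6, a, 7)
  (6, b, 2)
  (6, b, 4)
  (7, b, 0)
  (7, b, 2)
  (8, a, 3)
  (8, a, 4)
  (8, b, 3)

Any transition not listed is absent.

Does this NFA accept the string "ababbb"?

No

Start in {0}.
Read 'a': {0} → {1, 7}.
Read 'b': {1, 7} → {0, 2}.
Read 'a': {0, 2} → {1, 7}.
Read 'b': {1, 7} → {0, 2}.
Read 'b': {0, 2} → {4}.
Read 'b': {4} → {3}.
The final set {3} contains no accepting state.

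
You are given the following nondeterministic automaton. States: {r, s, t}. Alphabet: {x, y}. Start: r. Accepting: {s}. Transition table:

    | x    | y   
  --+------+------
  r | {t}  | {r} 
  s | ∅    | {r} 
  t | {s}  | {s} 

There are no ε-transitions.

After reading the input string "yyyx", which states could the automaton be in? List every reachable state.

Start in {r}.
Read 'y': r→{r}; now {r}.
Read 'y': r→{r}; now {r}.
Read 'y': r→{r}; now {r}.
Read 'x': r→{t}; now {t}.

{t}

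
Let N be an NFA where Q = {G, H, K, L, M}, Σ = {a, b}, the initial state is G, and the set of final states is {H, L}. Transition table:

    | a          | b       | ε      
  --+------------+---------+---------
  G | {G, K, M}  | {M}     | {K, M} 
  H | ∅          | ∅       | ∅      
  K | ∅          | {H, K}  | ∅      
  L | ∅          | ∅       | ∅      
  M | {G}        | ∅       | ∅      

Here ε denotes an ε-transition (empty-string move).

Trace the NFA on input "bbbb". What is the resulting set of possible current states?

{H, K}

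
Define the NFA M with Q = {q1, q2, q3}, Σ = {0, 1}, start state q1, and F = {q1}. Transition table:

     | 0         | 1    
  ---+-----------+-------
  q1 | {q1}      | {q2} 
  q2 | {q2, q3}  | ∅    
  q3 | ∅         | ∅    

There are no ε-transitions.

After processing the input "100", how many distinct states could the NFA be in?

Start in {q1}.
Read '1': {q1} → {q2}.
Read '0': {q2} → {q2, q3}.
Read '0': {q2, q3} → {q2, q3}.
That set has 2 states.

2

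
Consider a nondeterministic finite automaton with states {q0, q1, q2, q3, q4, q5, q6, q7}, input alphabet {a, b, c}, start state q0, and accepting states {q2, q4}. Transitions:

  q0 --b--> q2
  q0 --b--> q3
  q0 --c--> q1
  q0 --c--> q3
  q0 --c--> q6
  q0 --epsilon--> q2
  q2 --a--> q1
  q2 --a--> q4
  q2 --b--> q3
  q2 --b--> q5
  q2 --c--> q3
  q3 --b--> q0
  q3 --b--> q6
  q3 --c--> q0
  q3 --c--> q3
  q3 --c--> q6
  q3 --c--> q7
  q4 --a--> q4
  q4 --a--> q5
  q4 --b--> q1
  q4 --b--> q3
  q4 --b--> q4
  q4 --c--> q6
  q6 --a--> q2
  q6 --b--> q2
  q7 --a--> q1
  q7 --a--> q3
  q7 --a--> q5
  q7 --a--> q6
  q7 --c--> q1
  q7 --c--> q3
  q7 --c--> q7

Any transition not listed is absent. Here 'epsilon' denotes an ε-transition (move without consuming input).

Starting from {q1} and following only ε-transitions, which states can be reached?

{q1}

Begin with {q1}.
No ε-moves leave this set, so the closure equals the set itself.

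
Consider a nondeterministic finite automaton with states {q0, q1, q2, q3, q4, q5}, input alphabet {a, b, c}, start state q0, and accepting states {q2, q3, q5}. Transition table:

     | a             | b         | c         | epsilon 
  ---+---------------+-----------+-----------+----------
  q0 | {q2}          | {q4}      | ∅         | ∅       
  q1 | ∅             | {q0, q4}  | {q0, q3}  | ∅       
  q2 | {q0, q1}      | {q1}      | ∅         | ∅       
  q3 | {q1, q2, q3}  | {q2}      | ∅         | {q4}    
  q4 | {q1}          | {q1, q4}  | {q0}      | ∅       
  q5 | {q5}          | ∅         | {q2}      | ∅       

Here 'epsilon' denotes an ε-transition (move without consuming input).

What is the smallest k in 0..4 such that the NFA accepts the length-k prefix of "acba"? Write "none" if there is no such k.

1

Start in {q0}.
Read 'a': q0→{q2}; now {q2}.
None of the earlier sets intersect F, but {q2} does.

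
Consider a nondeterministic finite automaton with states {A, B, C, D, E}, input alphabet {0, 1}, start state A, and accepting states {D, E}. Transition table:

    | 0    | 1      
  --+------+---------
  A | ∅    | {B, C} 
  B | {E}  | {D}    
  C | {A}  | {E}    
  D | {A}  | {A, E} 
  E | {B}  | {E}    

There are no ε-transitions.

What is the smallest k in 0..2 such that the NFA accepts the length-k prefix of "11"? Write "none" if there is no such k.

2

Start in {A}.
Read '1': {A} → {B, C}.
Read '1': {B, C} → {D, E}.
None of the earlier sets intersect F, but {D, E} does.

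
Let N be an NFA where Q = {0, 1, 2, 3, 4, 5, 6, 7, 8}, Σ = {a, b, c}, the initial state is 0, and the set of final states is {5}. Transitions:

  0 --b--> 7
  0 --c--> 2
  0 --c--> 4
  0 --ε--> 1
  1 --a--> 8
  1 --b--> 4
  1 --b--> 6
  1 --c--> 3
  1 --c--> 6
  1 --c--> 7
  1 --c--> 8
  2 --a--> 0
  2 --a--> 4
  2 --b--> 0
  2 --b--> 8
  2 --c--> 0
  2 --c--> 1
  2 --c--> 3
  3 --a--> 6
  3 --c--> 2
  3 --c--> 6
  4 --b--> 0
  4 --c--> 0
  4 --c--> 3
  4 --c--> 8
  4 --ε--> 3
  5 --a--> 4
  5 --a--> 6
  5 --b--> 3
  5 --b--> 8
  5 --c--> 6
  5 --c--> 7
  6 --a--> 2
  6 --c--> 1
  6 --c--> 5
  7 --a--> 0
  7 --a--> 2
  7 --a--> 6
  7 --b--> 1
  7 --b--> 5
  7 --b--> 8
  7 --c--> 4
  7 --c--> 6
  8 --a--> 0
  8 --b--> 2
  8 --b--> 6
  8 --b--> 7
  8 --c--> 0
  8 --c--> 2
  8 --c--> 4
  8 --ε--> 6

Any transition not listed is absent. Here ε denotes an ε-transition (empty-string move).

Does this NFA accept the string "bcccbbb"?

Start: ε-closure({0}) = {0, 1}.
Read 'b': 0→{7}, 1→{4, 6}; union {4, 6, 7}; ε-closure = {3, 4, 6, 7}.
Read 'c': 3→{2, 6}, 4→{0, 3, 8}, 6→{1, 5}, 7→{4, 6}; now {0, 1, 2, 3, 4, 5, 6, 8}.
Read 'c': 0→{2, 4}, 1→{3, 6, 7, 8}, 2→{0, 1, 3}, 3→{2, 6}, 4→{0, 3, 8}, 5→{6, 7}, 6→{1, 5}, 8→{0, 2, 4}; now {0, 1, 2, 3, 4, 5, 6, 7, 8}.
Read 'c': 0→{2, 4}, 1→{3, 6, 7, 8}, 2→{0, 1, 3}, 3→{2, 6}, 4→{0, 3, 8}, 5→{6, 7}, 6→{1, 5}, 7→{4, 6}, 8→{0, 2, 4}; now {0, 1, 2, 3, 4, 5, 6, 7, 8}.
Read 'b': 0→{7}, 1→{4, 6}, 2→{0, 8}, 3→∅, 4→{0}, 5→{3, 8}, 6→∅, 7→{1, 5, 8}, 8→{2, 6, 7}; now {0, 1, 2, 3, 4, 5, 6, 7, 8}.
Read 'b': 0→{7}, 1→{4, 6}, 2→{0, 8}, 3→∅, 4→{0}, 5→{3, 8}, 6→∅, 7→{1, 5, 8}, 8→{2, 6, 7}; now {0, 1, 2, 3, 4, 5, 6, 7, 8}.
Read 'b': 0→{7}, 1→{4, 6}, 2→{0, 8}, 3→∅, 4→{0}, 5→{3, 8}, 6→∅, 7→{1, 5, 8}, 8→{2, 6, 7}; now {0, 1, 2, 3, 4, 5, 6, 7, 8}.
The final set {0, 1, 2, 3, 4, 5, 6, 7, 8} contains the accepting state 5.

Yes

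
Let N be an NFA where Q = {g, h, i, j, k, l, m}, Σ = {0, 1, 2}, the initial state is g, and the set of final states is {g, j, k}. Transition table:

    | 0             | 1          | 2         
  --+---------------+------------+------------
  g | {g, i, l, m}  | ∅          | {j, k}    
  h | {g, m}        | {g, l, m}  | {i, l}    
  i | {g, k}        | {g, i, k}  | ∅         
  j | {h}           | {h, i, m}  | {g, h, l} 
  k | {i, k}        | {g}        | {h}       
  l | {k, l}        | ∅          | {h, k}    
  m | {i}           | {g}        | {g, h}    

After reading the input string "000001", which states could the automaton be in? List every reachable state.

Start in {g}.
Read '0': g→{g, i, l, m}; now {g, i, l, m}.
Read '0': g→{g, i, l, m}, i→{g, k}, l→{k, l}, m→{i}; now {g, i, k, l, m}.
Read '0': g→{g, i, l, m}, i→{g, k}, k→{i, k}, l→{k, l}, m→{i}; now {g, i, k, l, m}.
Read '0': g→{g, i, l, m}, i→{g, k}, k→{i, k}, l→{k, l}, m→{i}; now {g, i, k, l, m}.
Read '0': g→{g, i, l, m}, i→{g, k}, k→{i, k}, l→{k, l}, m→{i}; now {g, i, k, l, m}.
Read '1': g→∅, i→{g, i, k}, k→{g}, l→∅, m→{g}; now {g, i, k}.

{g, i, k}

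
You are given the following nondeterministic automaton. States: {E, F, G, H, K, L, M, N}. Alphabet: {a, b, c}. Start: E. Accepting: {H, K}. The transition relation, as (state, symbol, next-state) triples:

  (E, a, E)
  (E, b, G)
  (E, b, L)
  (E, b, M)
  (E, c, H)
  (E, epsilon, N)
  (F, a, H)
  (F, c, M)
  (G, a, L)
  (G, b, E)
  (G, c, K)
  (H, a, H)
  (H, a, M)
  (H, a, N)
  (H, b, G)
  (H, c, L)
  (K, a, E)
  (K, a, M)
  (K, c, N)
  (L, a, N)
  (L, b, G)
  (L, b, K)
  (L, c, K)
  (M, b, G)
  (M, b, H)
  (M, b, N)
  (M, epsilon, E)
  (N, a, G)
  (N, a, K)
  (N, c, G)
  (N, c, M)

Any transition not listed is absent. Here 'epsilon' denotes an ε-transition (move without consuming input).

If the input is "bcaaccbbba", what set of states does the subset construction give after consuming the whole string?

Start: ε-closure({E}) = {E, N}.
Read 'b': {E, N} → {E, G, L, M, N}.
Read 'c': {E, G, L, M, N} → {E, G, H, K, M, N}.
Read 'a': {E, G, H, K, M, N} → {E, G, H, K, L, M, N}.
Read 'a': {E, G, H, K, L, M, N} → {E, G, H, K, L, M, N}.
Read 'c': {E, G, H, K, L, M, N} → {E, G, H, K, L, M, N}.
Read 'c': {E, G, H, K, L, M, N} → {E, G, H, K, L, M, N}.
Read 'b': {E, G, H, K, L, M, N} → {E, G, H, K, L, M, N}.
Read 'b': {E, G, H, K, L, M, N} → {E, G, H, K, L, M, N}.
Read 'b': {E, G, H, K, L, M, N} → {E, G, H, K, L, M, N}.
Read 'a': {E, G, H, K, L, M, N} → {E, G, H, K, L, M, N}.

{E, G, H, K, L, M, N}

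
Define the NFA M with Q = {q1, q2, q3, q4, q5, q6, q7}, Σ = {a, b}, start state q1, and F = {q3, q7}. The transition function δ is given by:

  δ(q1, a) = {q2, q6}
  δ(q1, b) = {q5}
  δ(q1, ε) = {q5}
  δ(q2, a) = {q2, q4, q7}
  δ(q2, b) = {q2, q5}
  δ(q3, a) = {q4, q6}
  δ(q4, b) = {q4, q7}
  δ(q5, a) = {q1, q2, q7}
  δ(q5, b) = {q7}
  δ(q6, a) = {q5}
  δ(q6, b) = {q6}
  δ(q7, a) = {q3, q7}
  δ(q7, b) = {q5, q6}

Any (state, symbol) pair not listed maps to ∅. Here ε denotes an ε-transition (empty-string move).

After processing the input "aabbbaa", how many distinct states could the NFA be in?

Start: ε-closure({q1}) = {q1, q5}.
Read 'a': q1→{q2, q6}, q5→{q1, q2, q7}; union {q1, q2, q6, q7}; ε-closure = {q1, q2, q5, q6, q7}.
Read 'a': q1→{q2, q6}, q2→{q2, q4, q7}, q5→{q1, q2, q7}, q6→{q5}, q7→{q3, q7}; now {q1, q2, q3, q4, q5, q6, q7}.
Read 'b': q1→{q5}, q2→{q2, q5}, q3→∅, q4→{q4, q7}, q5→{q7}, q6→{q6}, q7→{q5, q6}; now {q2, q4, q5, q6, q7}.
Read 'b': q2→{q2, q5}, q4→{q4, q7}, q5→{q7}, q6→{q6}, q7→{q5, q6}; now {q2, q4, q5, q6, q7}.
Read 'b': q2→{q2, q5}, q4→{q4, q7}, q5→{q7}, q6→{q6}, q7→{q5, q6}; now {q2, q4, q5, q6, q7}.
Read 'a': q2→{q2, q4, q7}, q4→∅, q5→{q1, q2, q7}, q6→{q5}, q7→{q3, q7}; now {q1, q2, q3, q4, q5, q7}.
Read 'a': q1→{q2, q6}, q2→{q2, q4, q7}, q3→{q4, q6}, q4→∅, q5→{q1, q2, q7}, q7→{q3, q7}; union {q1, q2, q3, q4, q6, q7}; ε-closure = {q1, q2, q3, q4, q5, q6, q7}.
That set has 7 states.

7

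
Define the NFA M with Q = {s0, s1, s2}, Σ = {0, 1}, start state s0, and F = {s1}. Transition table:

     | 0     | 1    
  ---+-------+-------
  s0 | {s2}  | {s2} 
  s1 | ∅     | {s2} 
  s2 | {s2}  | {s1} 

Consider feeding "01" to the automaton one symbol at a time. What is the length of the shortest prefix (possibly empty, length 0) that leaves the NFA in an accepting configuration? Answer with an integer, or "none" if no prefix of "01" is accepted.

2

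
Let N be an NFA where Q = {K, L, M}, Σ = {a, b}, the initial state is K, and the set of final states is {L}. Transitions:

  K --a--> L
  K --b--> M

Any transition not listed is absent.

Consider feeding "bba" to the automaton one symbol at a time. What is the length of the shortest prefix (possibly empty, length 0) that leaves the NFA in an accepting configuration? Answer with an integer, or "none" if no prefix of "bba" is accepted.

none

Start in {K}.
Read 'b': K→{M}; now {M}.
Read 'b': M→∅; now ∅.
The set is empty and remains empty for the remaining 1 symbol.
No reachable set along the way intersects F.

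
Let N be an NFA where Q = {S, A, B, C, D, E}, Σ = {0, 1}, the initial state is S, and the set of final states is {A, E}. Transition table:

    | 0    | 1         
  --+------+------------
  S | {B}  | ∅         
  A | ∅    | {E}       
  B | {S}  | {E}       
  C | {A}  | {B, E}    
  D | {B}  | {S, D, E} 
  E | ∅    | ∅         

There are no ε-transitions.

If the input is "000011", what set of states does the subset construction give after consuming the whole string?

∅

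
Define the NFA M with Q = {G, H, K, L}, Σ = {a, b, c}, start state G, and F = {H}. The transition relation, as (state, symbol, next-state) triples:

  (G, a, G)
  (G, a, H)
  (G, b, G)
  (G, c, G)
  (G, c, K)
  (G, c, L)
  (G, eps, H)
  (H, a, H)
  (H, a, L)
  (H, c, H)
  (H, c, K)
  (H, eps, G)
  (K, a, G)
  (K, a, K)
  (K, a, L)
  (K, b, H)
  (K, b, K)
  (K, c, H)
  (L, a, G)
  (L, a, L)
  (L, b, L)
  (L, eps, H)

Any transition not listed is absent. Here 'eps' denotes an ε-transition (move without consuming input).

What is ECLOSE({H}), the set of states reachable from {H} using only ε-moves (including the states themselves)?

{G, H}

Begin with {H}.
ε-move H → G; add G.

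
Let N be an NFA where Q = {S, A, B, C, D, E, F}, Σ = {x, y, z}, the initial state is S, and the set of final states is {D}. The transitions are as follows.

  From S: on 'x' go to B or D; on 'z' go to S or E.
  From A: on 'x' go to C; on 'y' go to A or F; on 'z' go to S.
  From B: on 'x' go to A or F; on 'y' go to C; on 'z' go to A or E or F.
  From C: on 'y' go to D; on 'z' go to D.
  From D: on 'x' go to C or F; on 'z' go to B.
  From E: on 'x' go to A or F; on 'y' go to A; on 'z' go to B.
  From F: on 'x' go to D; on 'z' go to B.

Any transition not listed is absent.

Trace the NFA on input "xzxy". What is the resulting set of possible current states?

{A, D, F}

Start in {S}.
Read 'x': {S} → {B, D}.
Read 'z': {B, D} → {A, B, E, F}.
Read 'x': {A, B, E, F} → {A, C, D, F}.
Read 'y': {A, C, D, F} → {A, D, F}.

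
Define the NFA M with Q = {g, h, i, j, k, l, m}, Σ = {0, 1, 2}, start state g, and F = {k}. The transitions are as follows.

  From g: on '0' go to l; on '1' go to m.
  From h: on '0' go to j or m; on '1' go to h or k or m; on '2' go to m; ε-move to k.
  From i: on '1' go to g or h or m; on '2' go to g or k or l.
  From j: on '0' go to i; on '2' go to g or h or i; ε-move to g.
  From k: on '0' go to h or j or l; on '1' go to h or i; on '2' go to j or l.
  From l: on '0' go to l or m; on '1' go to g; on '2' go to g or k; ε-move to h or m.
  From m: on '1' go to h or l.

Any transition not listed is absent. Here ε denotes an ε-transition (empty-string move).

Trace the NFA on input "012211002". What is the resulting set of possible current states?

{g, h, i, j, k, l, m}

Start in {g}.
Read '0': {g} → {h, k, l, m}.
Read '1': {h, k, l, m} → {g, h, i, k, l, m}.
Read '2': {g, h, i, k, l, m} → {g, h, j, k, l, m}.
Read '2': {g, h, j, k, l, m} → {g, h, i, j, k, l, m}.
Read '1': {g, h, i, j, k, l, m} → {g, h, i, k, l, m}.
Read '1': {g, h, i, k, l, m} → {g, h, i, k, l, m}.
Read '0': {g, h, i, k, l, m} → {g, h, j, k, l, m}.
Read '0': {g, h, j, k, l, m} → {g, h, i, j, k, l, m}.
Read '2': {g, h, i, j, k, l, m} → {g, h, i, j, k, l, m}.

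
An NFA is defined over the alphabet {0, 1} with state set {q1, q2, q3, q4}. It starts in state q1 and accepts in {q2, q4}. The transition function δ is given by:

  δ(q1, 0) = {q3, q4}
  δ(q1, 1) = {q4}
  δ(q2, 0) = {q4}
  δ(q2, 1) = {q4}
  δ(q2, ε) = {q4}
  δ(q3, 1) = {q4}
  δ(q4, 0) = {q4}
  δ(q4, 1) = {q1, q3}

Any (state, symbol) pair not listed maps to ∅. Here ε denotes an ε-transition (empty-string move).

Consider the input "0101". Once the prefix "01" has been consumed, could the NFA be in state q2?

No

Start in {q1}.
Read '0': q1→{q3, q4}; now {q3, q4}.
Read '1': q3→{q4}, q4→{q1, q3}; now {q1, q3, q4}.
State q2 is not in {q1, q3, q4}.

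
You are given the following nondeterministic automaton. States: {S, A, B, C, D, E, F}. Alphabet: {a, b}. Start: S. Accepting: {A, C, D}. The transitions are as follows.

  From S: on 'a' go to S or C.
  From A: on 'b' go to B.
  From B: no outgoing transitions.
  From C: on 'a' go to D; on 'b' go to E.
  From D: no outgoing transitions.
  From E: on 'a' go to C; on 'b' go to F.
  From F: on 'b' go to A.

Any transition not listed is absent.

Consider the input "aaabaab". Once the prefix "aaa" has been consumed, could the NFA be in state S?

Yes

Start in {S}.
Read 'a': {S} → {S, C}.
Read 'a': {S, C} → {S, C, D}.
Read 'a': {S, C, D} → {S, C, D}.
State S is in {S, C, D}.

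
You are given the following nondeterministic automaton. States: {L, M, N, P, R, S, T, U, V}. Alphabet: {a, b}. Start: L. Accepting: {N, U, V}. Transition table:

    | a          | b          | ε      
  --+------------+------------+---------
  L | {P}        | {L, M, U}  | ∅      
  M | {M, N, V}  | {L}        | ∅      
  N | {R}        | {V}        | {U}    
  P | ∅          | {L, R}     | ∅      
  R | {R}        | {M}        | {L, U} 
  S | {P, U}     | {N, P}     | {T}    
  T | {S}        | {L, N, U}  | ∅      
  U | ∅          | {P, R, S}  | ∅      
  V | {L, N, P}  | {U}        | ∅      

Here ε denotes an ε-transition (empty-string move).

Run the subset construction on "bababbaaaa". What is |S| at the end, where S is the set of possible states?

9

Start in {L}.
Read 'b': L→{L, M, U}; now {L, M, U}.
Read 'a': L→{P}, M→{M, N, V}, U→∅; union {M, N, P, V}; ε-closure = {M, N, P, U, V}.
Read 'b': M→{L}, N→{V}, P→{L, R}, U→{P, R, S}, V→{U}; union {L, P, R, S, U, V}; ε-closure = {L, P, R, S, T, U, V}.
Read 'a': L→{P}, P→∅, R→{R}, S→{P, U}, T→{S}, U→∅, V→{L, N, P}; union {L, N, P, R, S, U}; ε-closure = {L, N, P, R, S, T, U}.
Read 'b': L→{L, M, U}, N→{V}, P→{L, R}, R→{M}, S→{N, P}, T→{L, N, U}, U→{P, R, S}; union {L, M, N, P, R, S, U, V}; ε-closure = {L, M, N, P, R, S, T, U, V}.
Read 'b': L→{L, M, U}, M→{L}, N→{V}, P→{L, R}, R→{M}, S→{N, P}, T→{L, N, U}, U→{P, R, S}, V→{U}; union {L, M, N, P, R, S, U, V}; ε-closure = {L, M, N, P, R, S, T, U, V}.
Read 'a': L→{P}, M→{M, N, V}, N→{R}, P→∅, R→{R}, S→{P, U}, T→{S}, U→∅, V→{L, N, P}; union {L, M, N, P, R, S, U, V}; ε-closure = {L, M, N, P, R, S, T, U, V}.
Read 'a': L→{P}, M→{M, N, V}, N→{R}, P→∅, R→{R}, S→{P, U}, T→{S}, U→∅, V→{L, N, P}; union {L, M, N, P, R, S, U, V}; ε-closure = {L, M, N, P, R, S, T, U, V}.
Read 'a': L→{P}, M→{M, N, V}, N→{R}, P→∅, R→{R}, S→{P, U}, T→{S}, U→∅, V→{L, N, P}; union {L, M, N, P, R, S, U, V}; ε-closure = {L, M, N, P, R, S, T, U, V}.
Read 'a': L→{P}, M→{M, N, V}, N→{R}, P→∅, R→{R}, S→{P, U}, T→{S}, U→∅, V→{L, N, P}; union {L, M, N, P, R, S, U, V}; ε-closure = {L, M, N, P, R, S, T, U, V}.
That set has 9 states.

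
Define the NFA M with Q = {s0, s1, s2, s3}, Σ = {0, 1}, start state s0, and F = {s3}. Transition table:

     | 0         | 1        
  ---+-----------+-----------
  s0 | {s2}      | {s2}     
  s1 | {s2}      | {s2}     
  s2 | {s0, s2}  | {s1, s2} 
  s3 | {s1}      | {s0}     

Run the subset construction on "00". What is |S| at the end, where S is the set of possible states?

2

Start in {s0}.
Read '0': {s0} → {s2}.
Read '0': {s2} → {s0, s2}.
That set has 2 states.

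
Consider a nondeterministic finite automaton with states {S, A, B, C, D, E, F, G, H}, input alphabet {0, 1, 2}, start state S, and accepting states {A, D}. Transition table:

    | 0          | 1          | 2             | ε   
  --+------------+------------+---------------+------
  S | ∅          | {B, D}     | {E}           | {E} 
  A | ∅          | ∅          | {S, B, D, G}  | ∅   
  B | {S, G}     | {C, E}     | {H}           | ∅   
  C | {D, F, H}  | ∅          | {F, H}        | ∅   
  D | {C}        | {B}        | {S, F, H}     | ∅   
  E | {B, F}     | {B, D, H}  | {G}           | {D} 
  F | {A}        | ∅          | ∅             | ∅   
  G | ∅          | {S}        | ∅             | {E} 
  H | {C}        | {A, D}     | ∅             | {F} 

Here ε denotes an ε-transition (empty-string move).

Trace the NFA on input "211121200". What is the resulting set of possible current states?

Start: ε-closure({S}) = {S, D, E}.
Read '2': {S, D, E} → {S, D, E, F, G, H}.
Read '1': {S, D, E, F, G, H} → {S, A, B, D, E, F, H}.
Read '1': {S, A, B, D, E, F, H} → {A, B, C, D, E, F, H}.
Read '1': {A, B, C, D, E, F, H} → {A, B, C, D, E, F, H}.
Read '2': {A, B, C, D, E, F, H} → {S, B, D, E, F, G, H}.
Read '1': {S, B, D, E, F, G, H} → {S, A, B, C, D, E, F, H}.
Read '2': {S, A, B, C, D, E, F, H} → {S, B, D, E, F, G, H}.
Read '0': {S, B, D, E, F, G, H} → {S, A, B, C, D, E, F, G}.
Read '0': {S, A, B, C, D, E, F, G} → {S, A, B, C, D, E, F, G, H}.

{S, A, B, C, D, E, F, G, H}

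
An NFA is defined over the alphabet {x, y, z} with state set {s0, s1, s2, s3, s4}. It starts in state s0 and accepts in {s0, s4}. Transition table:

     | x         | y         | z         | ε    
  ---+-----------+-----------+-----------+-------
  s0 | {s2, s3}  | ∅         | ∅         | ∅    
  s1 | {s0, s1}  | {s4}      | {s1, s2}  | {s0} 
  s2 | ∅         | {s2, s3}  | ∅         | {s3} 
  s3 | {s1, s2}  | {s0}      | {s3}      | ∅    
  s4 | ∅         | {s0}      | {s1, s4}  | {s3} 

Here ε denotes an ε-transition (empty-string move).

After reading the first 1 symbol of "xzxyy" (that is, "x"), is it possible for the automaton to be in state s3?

Start in {s0}.
Read 'x': {s0} → {s2, s3}.
State s3 is in {s2, s3}.

Yes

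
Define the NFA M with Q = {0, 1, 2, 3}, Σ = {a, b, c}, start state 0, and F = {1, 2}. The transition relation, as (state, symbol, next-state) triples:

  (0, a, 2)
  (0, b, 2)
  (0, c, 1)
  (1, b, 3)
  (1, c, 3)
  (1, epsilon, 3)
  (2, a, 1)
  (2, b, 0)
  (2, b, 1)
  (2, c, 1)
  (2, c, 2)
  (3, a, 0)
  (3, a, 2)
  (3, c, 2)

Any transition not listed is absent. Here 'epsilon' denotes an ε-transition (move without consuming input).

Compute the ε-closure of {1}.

Begin with {1}.
ε-move 1 → 3; add 3.

{1, 3}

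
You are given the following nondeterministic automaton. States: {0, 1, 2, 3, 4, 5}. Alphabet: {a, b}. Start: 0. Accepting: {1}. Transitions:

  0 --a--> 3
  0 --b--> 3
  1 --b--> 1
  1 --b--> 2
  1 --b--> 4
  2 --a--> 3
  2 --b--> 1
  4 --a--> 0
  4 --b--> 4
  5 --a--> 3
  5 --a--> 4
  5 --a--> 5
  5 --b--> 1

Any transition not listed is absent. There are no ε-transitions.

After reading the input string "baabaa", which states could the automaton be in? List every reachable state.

Start in {0}.
Read 'b': {0} → {3}.
Read 'a': {3} → ∅.
The set is empty and remains empty for the remaining 4 symbols.

∅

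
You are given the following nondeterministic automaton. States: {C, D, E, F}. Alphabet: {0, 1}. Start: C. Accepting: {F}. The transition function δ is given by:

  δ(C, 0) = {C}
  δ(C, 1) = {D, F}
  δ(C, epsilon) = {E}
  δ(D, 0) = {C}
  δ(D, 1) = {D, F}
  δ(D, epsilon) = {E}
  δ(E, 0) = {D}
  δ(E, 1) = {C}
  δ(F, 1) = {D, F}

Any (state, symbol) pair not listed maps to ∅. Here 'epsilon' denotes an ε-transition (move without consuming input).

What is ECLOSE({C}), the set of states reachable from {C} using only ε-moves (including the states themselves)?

{C, E}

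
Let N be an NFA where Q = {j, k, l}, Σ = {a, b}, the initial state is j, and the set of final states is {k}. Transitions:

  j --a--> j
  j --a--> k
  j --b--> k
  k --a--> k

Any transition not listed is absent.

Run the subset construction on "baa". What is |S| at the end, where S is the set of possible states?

Start in {j}.
Read 'b': {j} → {k}.
Read 'a': {k} → {k}.
Read 'a': {k} → {k}.
That set has 1 state.

1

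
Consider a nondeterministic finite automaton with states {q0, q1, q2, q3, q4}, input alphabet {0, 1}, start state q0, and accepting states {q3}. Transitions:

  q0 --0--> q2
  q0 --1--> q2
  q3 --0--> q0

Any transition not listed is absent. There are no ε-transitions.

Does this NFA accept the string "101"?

No

Start in {q0}.
Read '1': q0→{q2}; now {q2}.
Read '0': q2→∅; now ∅.
The set is empty and remains empty for the remaining 1 symbol.
The final set ∅ contains no accepting state.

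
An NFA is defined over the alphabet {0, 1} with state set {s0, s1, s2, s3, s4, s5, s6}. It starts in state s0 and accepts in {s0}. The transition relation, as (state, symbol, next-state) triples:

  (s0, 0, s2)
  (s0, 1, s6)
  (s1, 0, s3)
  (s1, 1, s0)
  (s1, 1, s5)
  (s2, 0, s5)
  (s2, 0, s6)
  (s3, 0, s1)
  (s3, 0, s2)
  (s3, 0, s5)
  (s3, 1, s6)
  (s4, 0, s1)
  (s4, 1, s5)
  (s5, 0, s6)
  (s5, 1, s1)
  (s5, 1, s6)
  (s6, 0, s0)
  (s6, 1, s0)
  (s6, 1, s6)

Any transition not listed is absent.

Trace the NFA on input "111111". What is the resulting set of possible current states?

Start in {s0}.
Read '1': {s0} → {s6}.
Read '1': {s6} → {s0, s6}.
Read '1': {s0, s6} → {s0, s6}.
Read '1': {s0, s6} → {s0, s6}.
Read '1': {s0, s6} → {s0, s6}.
Read '1': {s0, s6} → {s0, s6}.

{s0, s6}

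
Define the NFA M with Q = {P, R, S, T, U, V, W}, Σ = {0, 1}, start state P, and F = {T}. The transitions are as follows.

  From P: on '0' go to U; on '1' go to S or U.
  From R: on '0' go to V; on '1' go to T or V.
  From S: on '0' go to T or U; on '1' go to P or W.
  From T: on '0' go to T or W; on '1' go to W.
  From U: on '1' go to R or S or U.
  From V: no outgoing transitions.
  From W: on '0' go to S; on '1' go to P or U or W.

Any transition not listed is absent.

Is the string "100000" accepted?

Start in {P}.
Read '1': P→{S, U}; now {S, U}.
Read '0': S→{T, U}, U→∅; now {T, U}.
Read '0': T→{T, W}, U→∅; now {T, W}.
Read '0': T→{T, W}, W→{S}; now {S, T, W}.
Read '0': S→{T, U}, T→{T, W}, W→{S}; now {S, T, U, W}.
Read '0': S→{T, U}, T→{T, W}, U→∅, W→{S}; now {S, T, U, W}.
The final set {S, T, U, W} contains the accepting state T.

Yes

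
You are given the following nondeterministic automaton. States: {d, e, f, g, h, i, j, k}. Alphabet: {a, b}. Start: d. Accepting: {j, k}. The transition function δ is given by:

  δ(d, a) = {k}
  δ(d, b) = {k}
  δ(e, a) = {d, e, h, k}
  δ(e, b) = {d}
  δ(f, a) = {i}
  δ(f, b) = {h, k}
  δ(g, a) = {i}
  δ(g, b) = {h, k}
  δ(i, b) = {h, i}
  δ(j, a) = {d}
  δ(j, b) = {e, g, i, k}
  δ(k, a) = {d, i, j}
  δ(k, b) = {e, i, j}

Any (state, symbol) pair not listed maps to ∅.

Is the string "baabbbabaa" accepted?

Yes

Start in {d}.
Read 'b': d→{k}; now {k}.
Read 'a': k→{d, i, j}; now {d, i, j}.
Read 'a': d→{k}, i→∅, j→{d}; now {d, k}.
Read 'b': d→{k}, k→{e, i, j}; now {e, i, j, k}.
Read 'b': e→{d}, i→{h, i}, j→{e, g, i, k}, k→{e, i, j}; now {d, e, g, h, i, j, k}.
Read 'b': d→{k}, e→{d}, g→{h, k}, h→∅, i→{h, i}, j→{e, g, i, k}, k→{e, i, j}; now {d, e, g, h, i, j, k}.
Read 'a': d→{k}, e→{d, e, h, k}, g→{i}, h→∅, i→∅, j→{d}, k→{d, i, j}; now {d, e, h, i, j, k}.
Read 'b': d→{k}, e→{d}, h→∅, i→{h, i}, j→{e, g, i, k}, k→{e, i, j}; now {d, e, g, h, i, j, k}.
Read 'a': d→{k}, e→{d, e, h, k}, g→{i}, h→∅, i→∅, j→{d}, k→{d, i, j}; now {d, e, h, i, j, k}.
Read 'a': d→{k}, e→{d, e, h, k}, h→∅, i→∅, j→{d}, k→{d, i, j}; now {d, e, h, i, j, k}.
The final set {d, e, h, i, j, k} contains the accepting states j, k.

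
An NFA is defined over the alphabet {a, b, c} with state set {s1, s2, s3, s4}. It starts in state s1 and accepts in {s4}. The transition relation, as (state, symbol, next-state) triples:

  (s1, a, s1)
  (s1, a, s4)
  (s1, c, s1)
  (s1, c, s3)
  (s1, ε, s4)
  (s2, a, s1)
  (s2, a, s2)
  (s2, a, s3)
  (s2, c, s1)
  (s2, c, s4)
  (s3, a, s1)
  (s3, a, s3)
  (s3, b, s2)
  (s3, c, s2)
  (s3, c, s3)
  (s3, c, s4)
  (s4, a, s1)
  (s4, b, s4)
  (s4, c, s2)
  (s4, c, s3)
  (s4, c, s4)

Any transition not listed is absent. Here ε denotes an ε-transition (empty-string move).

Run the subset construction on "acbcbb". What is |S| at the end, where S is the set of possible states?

1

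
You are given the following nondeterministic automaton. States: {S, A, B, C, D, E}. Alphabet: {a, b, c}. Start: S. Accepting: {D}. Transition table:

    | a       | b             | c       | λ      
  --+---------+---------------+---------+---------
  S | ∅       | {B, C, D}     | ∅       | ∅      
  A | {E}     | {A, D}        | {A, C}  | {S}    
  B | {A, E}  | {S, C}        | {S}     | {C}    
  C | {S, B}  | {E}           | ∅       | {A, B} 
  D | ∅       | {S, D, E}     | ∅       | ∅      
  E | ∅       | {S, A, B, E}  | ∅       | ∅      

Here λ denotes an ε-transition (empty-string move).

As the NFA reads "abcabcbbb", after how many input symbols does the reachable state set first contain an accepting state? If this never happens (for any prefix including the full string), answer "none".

none

Start in {S}.
Read 'a': S→∅; now ∅.
The set is empty and remains empty for the remaining 8 symbols.
No reachable set along the way intersects F.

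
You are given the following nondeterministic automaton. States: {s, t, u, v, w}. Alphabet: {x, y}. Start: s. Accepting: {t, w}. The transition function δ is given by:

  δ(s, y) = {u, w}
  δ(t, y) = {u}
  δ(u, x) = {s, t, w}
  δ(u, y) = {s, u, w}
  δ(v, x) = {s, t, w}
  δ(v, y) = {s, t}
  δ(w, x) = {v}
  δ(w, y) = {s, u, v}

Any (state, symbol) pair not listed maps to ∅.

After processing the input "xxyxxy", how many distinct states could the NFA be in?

Start in {s}.
Read 'x': {s} → ∅.
The set is empty and remains empty for the remaining 5 symbols.
That set has 0 states.

0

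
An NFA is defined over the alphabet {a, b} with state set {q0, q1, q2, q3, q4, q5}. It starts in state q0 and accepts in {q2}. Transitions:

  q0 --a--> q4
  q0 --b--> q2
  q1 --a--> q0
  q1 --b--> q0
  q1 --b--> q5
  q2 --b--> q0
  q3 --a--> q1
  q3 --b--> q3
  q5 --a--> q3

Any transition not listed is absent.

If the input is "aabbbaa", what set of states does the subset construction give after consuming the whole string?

∅

Start in {q0}.
Read 'a': q0→{q4}; now {q4}.
Read 'a': q4→∅; now ∅.
The set is empty and remains empty for the remaining 5 symbols.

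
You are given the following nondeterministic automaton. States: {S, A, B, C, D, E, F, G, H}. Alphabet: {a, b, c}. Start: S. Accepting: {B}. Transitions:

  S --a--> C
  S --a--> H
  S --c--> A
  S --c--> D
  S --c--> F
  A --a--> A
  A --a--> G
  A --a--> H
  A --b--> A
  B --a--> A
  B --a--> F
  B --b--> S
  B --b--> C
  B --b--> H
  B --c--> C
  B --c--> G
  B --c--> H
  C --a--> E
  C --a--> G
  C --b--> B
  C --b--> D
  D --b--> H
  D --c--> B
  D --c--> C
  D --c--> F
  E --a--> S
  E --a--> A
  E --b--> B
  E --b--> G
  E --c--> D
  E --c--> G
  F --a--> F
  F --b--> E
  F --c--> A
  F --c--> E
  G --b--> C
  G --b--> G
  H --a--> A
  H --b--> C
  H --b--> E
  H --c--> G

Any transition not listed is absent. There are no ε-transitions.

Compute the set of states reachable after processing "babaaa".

Start in {S}.
Read 'b': S→∅; now ∅.
The set is empty and remains empty for the remaining 5 symbols.

∅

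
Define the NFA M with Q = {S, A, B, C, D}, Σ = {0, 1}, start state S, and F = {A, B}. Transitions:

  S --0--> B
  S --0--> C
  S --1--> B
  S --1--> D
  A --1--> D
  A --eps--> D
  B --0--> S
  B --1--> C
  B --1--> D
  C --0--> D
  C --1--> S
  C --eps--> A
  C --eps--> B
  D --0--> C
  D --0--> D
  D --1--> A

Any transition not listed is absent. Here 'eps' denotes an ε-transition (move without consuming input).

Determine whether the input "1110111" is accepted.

Start in {S}.
Read '1': S→{B, D}; now {B, D}.
Read '1': B→{C, D}, D→{A}; union {A, C, D}; ε-closure = {A, B, C, D}.
Read '1': A→{D}, B→{C, D}, C→{S}, D→{A}; union {S, A, C, D}; ε-closure = {S, A, B, C, D}.
Read '0': S→{B, C}, A→∅, B→{S}, C→{D}, D→{C, D}; union {S, B, C, D}; ε-closure = {S, A, B, C, D}.
Read '1': S→{B, D}, A→{D}, B→{C, D}, C→{S}, D→{A}; now {S, A, B, C, D}.
Read '1': S→{B, D}, A→{D}, B→{C, D}, C→{S}, D→{A}; now {S, A, B, C, D}.
Read '1': S→{B, D}, A→{D}, B→{C, D}, C→{S}, D→{A}; now {S, A, B, C, D}.
The final set {S, A, B, C, D} contains the accepting states A, B.

Yes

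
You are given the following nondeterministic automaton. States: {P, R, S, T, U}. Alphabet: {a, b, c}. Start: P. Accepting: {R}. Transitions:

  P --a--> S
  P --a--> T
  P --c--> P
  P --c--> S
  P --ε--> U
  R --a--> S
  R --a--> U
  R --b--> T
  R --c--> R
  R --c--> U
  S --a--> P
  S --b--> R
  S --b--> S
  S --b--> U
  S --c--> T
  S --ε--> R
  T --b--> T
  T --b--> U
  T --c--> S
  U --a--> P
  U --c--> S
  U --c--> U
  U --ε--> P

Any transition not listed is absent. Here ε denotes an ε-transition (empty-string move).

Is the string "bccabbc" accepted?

No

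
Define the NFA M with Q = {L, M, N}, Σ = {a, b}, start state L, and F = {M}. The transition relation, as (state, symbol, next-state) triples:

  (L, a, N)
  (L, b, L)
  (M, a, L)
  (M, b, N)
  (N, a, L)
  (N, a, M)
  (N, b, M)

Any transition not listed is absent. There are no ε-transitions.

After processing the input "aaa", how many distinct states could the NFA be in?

2

Start in {L}.
Read 'a': {L} → {N}.
Read 'a': {N} → {L, M}.
Read 'a': {L, M} → {L, N}.
That set has 2 states.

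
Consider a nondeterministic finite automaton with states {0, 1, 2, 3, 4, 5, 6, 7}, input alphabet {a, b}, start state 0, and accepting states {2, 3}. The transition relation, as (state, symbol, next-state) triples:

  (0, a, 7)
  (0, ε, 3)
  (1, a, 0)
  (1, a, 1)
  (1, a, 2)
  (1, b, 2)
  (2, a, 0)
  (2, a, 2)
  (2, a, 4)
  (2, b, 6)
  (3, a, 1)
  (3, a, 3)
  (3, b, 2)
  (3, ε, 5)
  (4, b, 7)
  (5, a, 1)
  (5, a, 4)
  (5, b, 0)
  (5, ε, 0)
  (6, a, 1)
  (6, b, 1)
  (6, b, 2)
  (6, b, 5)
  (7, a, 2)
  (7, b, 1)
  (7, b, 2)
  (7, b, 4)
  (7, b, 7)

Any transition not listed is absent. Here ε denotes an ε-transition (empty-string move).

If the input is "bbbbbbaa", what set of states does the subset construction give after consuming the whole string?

{0, 1, 2, 3, 4, 5, 7}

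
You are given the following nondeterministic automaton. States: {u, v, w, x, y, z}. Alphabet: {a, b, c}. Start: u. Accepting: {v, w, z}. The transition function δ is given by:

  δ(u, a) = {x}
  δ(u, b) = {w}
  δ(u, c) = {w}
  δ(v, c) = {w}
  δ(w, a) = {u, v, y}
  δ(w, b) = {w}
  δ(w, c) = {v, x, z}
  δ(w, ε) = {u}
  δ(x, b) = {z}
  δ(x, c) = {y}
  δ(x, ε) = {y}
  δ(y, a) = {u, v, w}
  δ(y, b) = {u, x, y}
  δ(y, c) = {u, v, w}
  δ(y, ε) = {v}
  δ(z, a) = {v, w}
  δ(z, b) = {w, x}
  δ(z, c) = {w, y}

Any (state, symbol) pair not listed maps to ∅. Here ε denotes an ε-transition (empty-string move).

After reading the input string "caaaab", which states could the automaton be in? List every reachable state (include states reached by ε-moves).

{u, v, w, x, y, z}

Start in {u}.
Read 'c': u→{w}; union {w}; ε-closure = {u, w}.
Read 'a': u→{x}, w→{u, v, y}; now {u, v, x, y}.
Read 'a': u→{x}, v→∅, x→∅, y→{u, v, w}; union {u, v, w, x}; ε-closure = {u, v, w, x, y}.
Read 'a': u→{x}, v→∅, w→{u, v, y}, x→∅, y→{u, v, w}; now {u, v, w, x, y}.
Read 'a': u→{x}, v→∅, w→{u, v, y}, x→∅, y→{u, v, w}; now {u, v, w, x, y}.
Read 'b': u→{w}, v→∅, w→{w}, x→{z}, y→{u, x, y}; union {u, w, x, y, z}; ε-closure = {u, v, w, x, y, z}.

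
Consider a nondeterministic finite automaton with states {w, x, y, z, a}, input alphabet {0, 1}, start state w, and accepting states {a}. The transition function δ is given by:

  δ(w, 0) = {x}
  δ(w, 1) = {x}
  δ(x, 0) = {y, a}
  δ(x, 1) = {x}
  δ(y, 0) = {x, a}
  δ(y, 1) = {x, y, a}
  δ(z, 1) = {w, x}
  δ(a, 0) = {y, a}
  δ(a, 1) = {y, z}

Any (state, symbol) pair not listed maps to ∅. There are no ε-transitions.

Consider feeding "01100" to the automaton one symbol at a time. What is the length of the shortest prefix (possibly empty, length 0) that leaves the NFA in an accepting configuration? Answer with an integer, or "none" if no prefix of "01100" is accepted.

Start in {w}.
Read '0': w→{x}; now {x}.
Read '1': x→{x}; now {x}.
Read '1': x→{x}; now {x}.
Read '0': x→{y, a}; now {y, a}.
None of the earlier sets intersect F, but {y, a} does.

4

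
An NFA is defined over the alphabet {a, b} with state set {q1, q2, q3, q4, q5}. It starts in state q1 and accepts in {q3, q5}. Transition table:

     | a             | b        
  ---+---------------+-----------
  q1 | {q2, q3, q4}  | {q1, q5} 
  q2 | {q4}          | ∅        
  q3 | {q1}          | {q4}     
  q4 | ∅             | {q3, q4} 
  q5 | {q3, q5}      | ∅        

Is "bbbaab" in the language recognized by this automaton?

Start in {q1}.
Read 'b': {q1} → {q1, q5}.
Read 'b': {q1, q5} → {q1, q5}.
Read 'b': {q1, q5} → {q1, q5}.
Read 'a': {q1, q5} → {q2, q3, q4, q5}.
Read 'a': {q2, q3, q4, q5} → {q1, q3, q4, q5}.
Read 'b': {q1, q3, q4, q5} → {q1, q3, q4, q5}.
The final set {q1, q3, q4, q5} contains the accepting states q3, q5.

Yes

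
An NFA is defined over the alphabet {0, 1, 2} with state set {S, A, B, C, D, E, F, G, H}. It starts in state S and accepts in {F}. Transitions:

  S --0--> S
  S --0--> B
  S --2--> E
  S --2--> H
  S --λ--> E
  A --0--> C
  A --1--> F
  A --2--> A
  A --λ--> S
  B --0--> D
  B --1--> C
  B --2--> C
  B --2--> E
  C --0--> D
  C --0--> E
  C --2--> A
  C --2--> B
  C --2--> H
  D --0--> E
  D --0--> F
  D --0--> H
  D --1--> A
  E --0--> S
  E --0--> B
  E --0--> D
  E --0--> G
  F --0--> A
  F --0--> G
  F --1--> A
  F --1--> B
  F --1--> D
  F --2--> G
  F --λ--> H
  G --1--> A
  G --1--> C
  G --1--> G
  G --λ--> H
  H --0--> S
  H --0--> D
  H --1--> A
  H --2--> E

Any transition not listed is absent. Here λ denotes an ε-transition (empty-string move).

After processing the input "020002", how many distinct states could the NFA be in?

6

Start: ε-closure({S}) = {S, E}.
Read '0': {S, E} → {S, B, D, E, G, H}.
Read '2': {S, B, D, E, G, H} → {C, E, H}.
Read '0': {C, E, H} → {S, B, D, E, G, H}.
Read '0': {S, B, D, E, G, H} → {S, B, D, E, F, G, H}.
Read '0': {S, B, D, E, F, G, H} → {S, A, B, D, E, F, G, H}.
Read '2': {S, A, B, D, E, F, G, H} → {S, A, C, E, G, H}.
That set has 6 states.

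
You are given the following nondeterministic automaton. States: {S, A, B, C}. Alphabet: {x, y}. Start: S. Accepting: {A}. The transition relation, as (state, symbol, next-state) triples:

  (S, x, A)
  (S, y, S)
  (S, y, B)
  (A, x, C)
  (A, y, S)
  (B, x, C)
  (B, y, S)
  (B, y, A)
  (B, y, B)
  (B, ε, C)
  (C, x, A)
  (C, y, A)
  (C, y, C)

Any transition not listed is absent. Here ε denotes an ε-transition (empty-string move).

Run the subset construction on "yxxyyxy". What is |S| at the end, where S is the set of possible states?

Start in {S}.
Read 'y': {S} → {S, B, C}.
Read 'x': {S, B, C} → {A, C}.
Read 'x': {A, C} → {A, C}.
Read 'y': {A, C} → {S, A, C}.
Read 'y': {S, A, C} → {S, A, B, C}.
Read 'x': {S, A, B, C} → {A, C}.
Read 'y': {A, C} → {S, A, C}.
That set has 3 states.

3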